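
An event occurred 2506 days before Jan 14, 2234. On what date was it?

March 6, 2227

−365 (one year) → Jan 14, 2233 (2141 left).
−366 (one year; includes Feb 29, 2232) → Jan 14, 2232 (1775 left).
−365 (one year) → Jan 14, 2231 (1410 left).
−365 (one year) → Jan 14, 2230 (1045 left).
−365 (one year) → Jan 14, 2229 (680 left).
−366 (one year; includes Feb 29, 2228) → Jan 14, 2228 (314 left).
−14 → Dec 31, 2227 (end of Dec, 31 days; 300 left).
−31 → Nov 30, 2227 (end of Nov, 30 days; 269 left).
−30 → Oct 31, 2227 (end of Oct, 31 days; 239 left).
−31 → Sep 30, 2227 (end of Sep, 30 days; 208 left).
−30 → Aug 31, 2227 (end of Aug, 31 days; 178 left).
−31 → Jul 31, 2227 (end of Jul, 31 days; 147 left).
−31 → Jun 30, 2227 (end of Jun, 30 days; 116 left).
−30 → May 31, 2227 (end of May, 31 days; 86 left).
−31 → Apr 30, 2227 (end of Apr, 30 days; 55 left).
−30 → Mar 31, 2227 (end of Mar, 31 days; 25 left).
−25 → Mar 6, 2227.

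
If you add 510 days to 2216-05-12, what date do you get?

+365 (one year) → May 12, 2217 (145 left).
May has 31 days: +20 → Jun 1, 2217 (125 left).
Jun has 30 days: +30 → Jul 1, 2217 (95 left).
Jul has 31 days: +31 → Aug 1, 2217 (64 left).
Aug has 31 days: +31 → Sep 1, 2217 (33 left).
Sep has 30 days: +30 → Oct 1, 2217 (3 left).
+3 → Oct 4, 2217.

October 4, 2217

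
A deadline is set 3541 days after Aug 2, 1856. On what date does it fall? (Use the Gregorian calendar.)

April 13, 1866

+365 (one year) → Aug 2, 1857 (3176 left).
+365 (one year) → Aug 2, 1858 (2811 left).
+365 (one year) → Aug 2, 1859 (2446 left).
+366 (one year; includes Feb 29, 1860) → Aug 2, 1860 (2080 left).
+365 (one year) → Aug 2, 1861 (1715 left).
+365 (one year) → Aug 2, 1862 (1350 left).
+365 (one year) → Aug 2, 1863 (985 left).
+366 (one year; includes Feb 29, 1864) → Aug 2, 1864 (619 left).
+365 (one year) → Aug 2, 1865 (254 left).
Aug has 31 days: +30 → Sep 1, 1865 (224 left).
Sep has 30 days: +30 → Oct 1, 1865 (194 left).
Oct has 31 days: +31 → Nov 1, 1865 (163 left).
Nov has 30 days: +30 → Dec 1, 1865 (133 left).
Dec has 31 days: +31 → Jan 1, 1866 (102 left).
Jan has 31 days: +31 → Feb 1, 1866 (71 left).
Feb has 28 days: +28 → Mar 1, 1866 (43 left).
Mar has 31 days: +31 → Apr 1, 1866 (12 left).
+12 → Apr 13, 1866.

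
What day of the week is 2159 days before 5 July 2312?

Tuesday

First find the weekday of Jul 5, 2312. Doomsday rule: the anchor day for the 2300s is Wednesday. For year 12: 12÷12 = 1 r 0, and 0÷4 = 0, so 1+0+0 = 1.
Wednesday + 1 ≡ Thursday — that's 2312's doomsday.
In July the doomsday date is Jul 11.
Jul 5 is 6 days before Jul 11; 6 mod 7 = 6, so Thursday − 6 = Friday.
2159 mod 7 = 3, so 2159 days before a Friday is Friday − 3 = Tuesday.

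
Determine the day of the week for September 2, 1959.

Doomsday rule: the anchor day for the 1900s is Wednesday. For year 59: 59÷12 = 4 r 11, and 11÷4 = 2, so 4+11+2 = 17.
Wednesday + 17 ≡ Saturday — that's 1959's doomsday.
In September the doomsday date is Sep 5.
Sep 2 is 3 days before Sep 5; 3 mod 7 = 3, so Saturday − 3 = Wednesday.

Wednesday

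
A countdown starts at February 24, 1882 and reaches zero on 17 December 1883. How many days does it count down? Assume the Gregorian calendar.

Feb 24, 1882 → Feb 24, 1883: 365 days.
Feb 24, 1883 → Mar 24, 1883: 28 days (February has 28).
Mar 24, 1883 → Apr 24, 1883: 31 days (March has 31).
Apr 24, 1883 → May 24, 1883: 30 days (April has 30).
May 24, 1883 → Jun 24, 1883: 31 days (May has 31).
Jun 24, 1883 → Jul 24, 1883: 30 days (June has 30).
Jul 24, 1883 → Aug 24, 1883: 31 days (July has 31).
Aug 24, 1883 → Sep 24, 1883: 31 days (August has 31).
Sep 24, 1883 → Oct 24, 1883: 30 days (September has 30).
Oct 24, 1883 → Nov 24, 1883: 31 days (October has 31).
Nov 24, 1883 → Dec 17, 1883: 23 days.
Total: 661 days.

661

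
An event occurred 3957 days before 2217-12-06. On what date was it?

February 5, 2207

−365 (one year) → Dec 6, 2216 (3592 left).
−366 (one year; includes Feb 29, 2216) → Dec 6, 2215 (3226 left).
−365 (one year) → Dec 6, 2214 (2861 left).
−365 (one year) → Dec 6, 2213 (2496 left).
−365 (one year) → Dec 6, 2212 (2131 left).
−366 (one year; includes Feb 29, 2212) → Dec 6, 2211 (1765 left).
−365 (one year) → Dec 6, 2210 (1400 left).
−365 (one year) → Dec 6, 2209 (1035 left).
−365 (one year) → Dec 6, 2208 (670 left).
−366 (one year; includes Feb 29, 2208) → Dec 6, 2207 (304 left).
−6 → Nov 30, 2207 (end of Nov, 30 days; 298 left).
−30 → Oct 31, 2207 (end of Oct, 31 days; 268 left).
−31 → Sep 30, 2207 (end of Sep, 30 days; 237 left).
−30 → Aug 31, 2207 (end of Aug, 31 days; 207 left).
−31 → Jul 31, 2207 (end of Jul, 31 days; 176 left).
−31 → Jun 30, 2207 (end of Jun, 30 days; 145 left).
−30 → May 31, 2207 (end of May, 31 days; 115 left).
−31 → Apr 30, 2207 (end of Apr, 30 days; 84 left).
−30 → Mar 31, 2207 (end of Mar, 31 days; 54 left).
−31 → Feb 28, 2207 (end of Feb, 28 days; 23 left).
−23 → Feb 5, 2207.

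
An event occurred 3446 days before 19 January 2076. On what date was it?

−365 (one year) → Jan 19, 2075 (3081 left).
−365 (one year) → Jan 19, 2074 (2716 left).
−365 (one year) → Jan 19, 2073 (2351 left).
−366 (one year; includes Feb 29, 2072) → Jan 19, 2072 (1985 left).
−365 (one year) → Jan 19, 2071 (1620 left).
−365 (one year) → Jan 19, 2070 (1255 left).
−365 (one year) → Jan 19, 2069 (890 left).
−366 (one year; includes Feb 29, 2068) → Jan 19, 2068 (524 left).
−365 (one year) → Jan 19, 2067 (159 left).
−19 → Dec 31, 2066 (end of Dec, 31 days; 140 left).
−31 → Nov 30, 2066 (end of Nov, 30 days; 109 left).
−30 → Oct 31, 2066 (end of Oct, 31 days; 79 left).
−31 → Sep 30, 2066 (end of Sep, 30 days; 48 left).
−30 → Aug 31, 2066 (end of Aug, 31 days; 18 left).
−18 → Aug 13, 2066.

August 13, 2066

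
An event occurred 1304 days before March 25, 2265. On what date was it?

−365 (one year) → Mar 25, 2264 (939 left).
−366 (one year; includes Feb 29, 2264) → Mar 25, 2263 (573 left).
−365 (one year) → Mar 25, 2262 (208 left).
−25 → Feb 28, 2262 (end of Feb, 28 days; 183 left).
−28 → Jan 31, 2262 (end of Jan, 31 days; 155 left).
−31 → Dec 31, 2261 (end of Dec, 31 days; 124 left).
−31 → Nov 30, 2261 (end of Nov, 30 days; 93 left).
−30 → Oct 31, 2261 (end of Oct, 31 days; 63 left).
−31 → Sep 30, 2261 (end of Sep, 30 days; 32 left).
−30 → Aug 31, 2261 (end of Aug, 31 days; 2 left).
−2 → Aug 29, 2261.

August 29, 2261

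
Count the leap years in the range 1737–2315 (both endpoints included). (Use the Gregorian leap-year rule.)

139

Multiples of 4 in [1737,2315]: 144.
Of those, multiples of 100: 6 (not leap unless ÷400).
Multiples of 400: 1.
Leap years = 144 − 6 + 1 = 139.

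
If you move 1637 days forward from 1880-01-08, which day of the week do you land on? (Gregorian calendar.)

Jan 8, 1880 is a Thursday.
1637 mod 7 = 6, so 1637 days after a Thursday is Thursday + 6 = Wednesday.

Wednesday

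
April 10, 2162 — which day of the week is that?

January 1, 2162 is a Friday.
Jan 1, 2162 → Feb 1, 2162: 31 days (January has 31).
Feb 1, 2162 → Mar 1, 2162: 28 days (February has 28).
Mar 1, 2162 → Apr 1, 2162: 31 days (March has 31).
Apr 1, 2162 → Apr 10, 2162: 9 days.
Total: 99 days.
99 mod 7 = 1, so Friday + 1 = Saturday.

Saturday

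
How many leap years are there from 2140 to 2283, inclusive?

35

Multiples of 4 in [2140,2283]: 36.
Of those, multiples of 100: 1 (not leap unless ÷400).
Multiples of 400: 0.
Leap years = 36 − 1 + 0 = 35.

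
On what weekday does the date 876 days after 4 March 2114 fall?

Monday

First find the weekday of Mar 4, 2114. Doomsday rule: the anchor day for the 2100s is Sunday. For year 14: 14÷12 = 1 r 2, and 2÷4 = 0, so 1+2+0 = 3.
Sunday + 3 ≡ Wednesday — that's 2114's doomsday.
In March the doomsday date is Mar 14.
Mar 4 is 10 days before Mar 14; 10 mod 7 = 3, so Wednesday − 3 = Sunday.
876 mod 7 = 1, so 876 days after a Sunday is Sunday + 1 = Monday.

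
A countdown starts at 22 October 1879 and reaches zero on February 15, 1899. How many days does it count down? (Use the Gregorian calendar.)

7056

Oct 22, 1879 → Oct 22, 1880: 366 days (Feb 29, 1880 is in that span).
Oct 22, 1880 → Oct 22, 1881: 365 days.
Oct 22, 1881 → Oct 22, 1882: 365 days.
Oct 22, 1882 → Oct 22, 1883: 365 days.
Oct 22, 1883 → Oct 22, 1884: 366 days (Feb 29, 1884 is in that span).
Oct 22, 1884 → Oct 22, 1885: 365 days.
Oct 22, 1885 → Oct 22, 1886: 365 days.
Oct 22, 1886 → Oct 22, 1887: 365 days.
Oct 22, 1887 → Oct 22, 1888: 366 days (Feb 29, 1888 is in that span).
Oct 22, 1888 → Oct 22, 1889: 365 days.
Oct 22, 1889 → Oct 22, 1890: 365 days.
Oct 22, 1890 → Oct 22, 1891: 365 days.
Oct 22, 1891 → Oct 22, 1892: 366 days (Feb 29, 1892 is in that span).
Oct 22, 1892 → Oct 22, 1893: 365 days.
Oct 22, 1893 → Oct 22, 1894: 365 days.
Oct 22, 1894 → Oct 22, 1895: 365 days.
Oct 22, 1895 → Oct 22, 1896: 366 days (Feb 29, 1896 is in that span).
Oct 22, 1896 → Oct 22, 1897: 365 days.
Oct 22, 1897 → Oct 22, 1898: 365 days.
Oct 22, 1898 → Nov 22, 1898: 31 days (October has 31).
Nov 22, 1898 → Dec 22, 1898: 30 days (November has 30).
Dec 22, 1898 → Jan 22, 1899: 31 days (December has 31).
Jan 22, 1899 → Feb 15, 1899: 24 days.
Total: 7056 days.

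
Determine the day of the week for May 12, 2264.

Thursday

Doomsday rule: the anchor day for the 2200s is Friday. For year 64: 64÷12 = 5 r 4, and 4÷4 = 1, so 5+4+1 = 10.
Friday + 10 ≡ Monday — that's 2264's doomsday.
In May the doomsday date is May 9.
May 12 is 3 days after May 9; 3 mod 7 = 3, so Monday + 3 = Thursday.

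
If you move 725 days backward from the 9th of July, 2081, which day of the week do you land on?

Jul 9, 2081 is a Wednesday.
725 mod 7 = 4, so 725 days before a Wednesday is Wednesday − 4 = Saturday.

Saturday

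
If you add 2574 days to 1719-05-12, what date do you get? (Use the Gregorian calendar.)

+366 (one year; includes Feb 29, 1720) → May 12, 1720 (2208 left).
+365 (one year) → May 12, 1721 (1843 left).
+365 (one year) → May 12, 1722 (1478 left).
+365 (one year) → May 12, 1723 (1113 left).
+366 (one year; includes Feb 29, 1724) → May 12, 1724 (747 left).
+365 (one year) → May 12, 1725 (382 left).
May has 31 days: +20 → Jun 1, 1725 (362 left).
Jun has 30 days: +30 → Jul 1, 1725 (332 left).
Jul has 31 days: +31 → Aug 1, 1725 (301 left).
Aug has 31 days: +31 → Sep 1, 1725 (270 left).
Sep has 30 days: +30 → Oct 1, 1725 (240 left).
Oct has 31 days: +31 → Nov 1, 1725 (209 left).
Nov has 30 days: +30 → Dec 1, 1725 (179 left).
Dec has 31 days: +31 → Jan 1, 1726 (148 left).
Jan has 31 days: +31 → Feb 1, 1726 (117 left).
Feb has 28 days: +28 → Mar 1, 1726 (89 left).
Mar has 31 days: +31 → Apr 1, 1726 (58 left).
Apr has 30 days: +30 → May 1, 1726 (28 left).
+28 → May 29, 1726.

May 29, 1726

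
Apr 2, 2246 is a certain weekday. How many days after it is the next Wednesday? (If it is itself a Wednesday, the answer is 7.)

6

Apr 2, 2246 is a Thursday.
From Thursday to the next Wednesday is 6 days.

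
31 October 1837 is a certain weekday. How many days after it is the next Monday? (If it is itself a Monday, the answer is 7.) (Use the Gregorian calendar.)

Oct 31, 1837 is a Tuesday.
From Tuesday to the next Monday is 6 days.

6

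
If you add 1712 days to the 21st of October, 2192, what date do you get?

+365 (one year) → Oct 21, 2193 (1347 left).
+365 (one year) → Oct 21, 2194 (982 left).
+365 (one year) → Oct 21, 2195 (617 left).
+366 (one year; includes Feb 29, 2196) → Oct 21, 2196 (251 left).
Oct has 31 days: +11 → Nov 1, 2196 (240 left).
Nov has 30 days: +30 → Dec 1, 2196 (210 left).
Dec has 31 days: +31 → Jan 1, 2197 (179 left).
Jan has 31 days: +31 → Feb 1, 2197 (148 left).
Feb has 28 days: +28 → Mar 1, 2197 (120 left).
Mar has 31 days: +31 → Apr 1, 2197 (89 left).
Apr has 30 days: +30 → May 1, 2197 (59 left).
May has 31 days: +31 → Jun 1, 2197 (28 left).
+28 → Jun 29, 2197.

June 29, 2197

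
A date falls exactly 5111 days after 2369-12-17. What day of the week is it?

Thursday

First find the weekday of Dec 17, 2369. Doomsday rule: the anchor day for the 2300s is Wednesday. For year 69: 69÷12 = 5 r 9, and 9÷4 = 2, so 5+9+2 = 16.
Wednesday + 16 ≡ Friday — that's 2369's doomsday.
In December the doomsday date is Dec 12.
Dec 17 is 5 days after Dec 12; 5 mod 7 = 5, so Friday + 5 = Wednesday.
5111 mod 7 = 1, so 5111 days after a Wednesday is Wednesday + 1 = Thursday.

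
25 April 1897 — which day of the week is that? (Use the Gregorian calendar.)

Sunday

January 1, 1897 is a Friday.
Jan 1, 1897 → Feb 1, 1897: 31 days (January has 31).
Feb 1, 1897 → Mar 1, 1897: 28 days (February has 28).
Mar 1, 1897 → Apr 1, 1897: 31 days (March has 31).
Apr 1, 1897 → Apr 25, 1897: 24 days.
Total: 114 days.
114 mod 7 = 2, so Friday + 2 = Sunday.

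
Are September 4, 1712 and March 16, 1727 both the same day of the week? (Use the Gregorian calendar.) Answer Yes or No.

From Sep 4, 1712 to Mar 16, 1727 is 5306 days.
5306 mod 7 = 0, so they are the same weekday.
(Sep 4, 1712 is a Sunday; Mar 16, 1727 is a Sunday.)

Yes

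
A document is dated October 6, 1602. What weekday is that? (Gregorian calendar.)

Sunday

Doomsday rule: the anchor day for the 1600s is Tuesday. For year 02: 2÷12 = 0 r 2, and 2÷4 = 0, so 0+2+0 = 2.
Tuesday + 2 ≡ Thursday — that's 1602's doomsday.
In October the doomsday date is Oct 10.
Oct 6 is 4 days before Oct 10; 4 mod 7 = 4, so Thursday − 4 = Sunday.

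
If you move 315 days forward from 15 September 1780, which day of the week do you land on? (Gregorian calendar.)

First find the weekday of Sep 15, 1780. Doomsday rule: the anchor day for the 1700s is Sunday. For year 80: 80÷12 = 6 r 8, and 8÷4 = 2, so 6+8+2 = 16.
Sunday + 16 ≡ Tuesday — that's 1780's doomsday.
In September the doomsday date is Sep 5.
Sep 15 is 10 days after Sep 5; 10 mod 7 = 3, so Tuesday + 3 = Friday.
315 mod 7 = 0, so 315 days after a Friday is Friday + 0 = Friday.

Friday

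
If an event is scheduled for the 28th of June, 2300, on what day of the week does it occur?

Doomsday rule: the anchor day for the 2300s is Wednesday. For year 00: 0÷12 = 0 r 0, and 0÷4 = 0, so 0+0+0 = 0.
Wednesday + 0 ≡ Wednesday — that's 2300's doomsday.
In June the doomsday date is Jun 6.
Jun 28 is 22 days after Jun 6; 22 mod 7 = 1, so Wednesday + 1 = Thursday.

Thursday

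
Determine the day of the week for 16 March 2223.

Sunday

January 1, 2223 is a Wednesday.
Jan 1, 2223 → Feb 1, 2223: 31 days (January has 31).
Feb 1, 2223 → Mar 1, 2223: 28 days (February has 28).
Mar 1, 2223 → Mar 16, 2223: 15 days.
Total: 74 days.
74 mod 7 = 4, so Wednesday + 4 = Sunday.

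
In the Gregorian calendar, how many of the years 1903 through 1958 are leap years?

14

Multiples of 4 in [1903,1958]: 14.
Of those, multiples of 100: 0 (not leap unless ÷400).
Multiples of 400: 0.
Leap years = 14 − 0 + 0 = 14.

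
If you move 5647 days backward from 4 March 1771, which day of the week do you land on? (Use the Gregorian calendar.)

First find the weekday of Mar 4, 1771. Doomsday rule: the anchor day for the 1700s is Sunday. For year 71: 71÷12 = 5 r 11, and 11÷4 = 2, so 5+11+2 = 18.
Sunday + 18 ≡ Thursday — that's 1771's doomsday.
In March the doomsday date is Mar 14.
Mar 4 is 10 days before Mar 14; 10 mod 7 = 3, so Thursday − 3 = Monday.
5647 mod 7 = 5, so 5647 days before a Monday is Monday − 5 = Wednesday.

Wednesday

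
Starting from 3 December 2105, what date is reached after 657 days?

September 21, 2107

+365 (one year) → Dec 3, 2106 (292 left).
Dec has 31 days: +29 → Jan 1, 2107 (263 left).
Jan has 31 days: +31 → Feb 1, 2107 (232 left).
Feb has 28 days: +28 → Mar 1, 2107 (204 left).
Mar has 31 days: +31 → Apr 1, 2107 (173 left).
Apr has 30 days: +30 → May 1, 2107 (143 left).
May has 31 days: +31 → Jun 1, 2107 (112 left).
Jun has 30 days: +30 → Jul 1, 2107 (82 left).
Jul has 31 days: +31 → Aug 1, 2107 (51 left).
Aug has 31 days: +31 → Sep 1, 2107 (20 left).
+20 → Sep 21, 2107.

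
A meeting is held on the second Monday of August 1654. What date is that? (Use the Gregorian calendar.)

August 10, 1654

August 1, 1654 is a Saturday.
The first Monday is therefore August 3 (2 days later).
The second Monday is 3 + 1×7 = August 10.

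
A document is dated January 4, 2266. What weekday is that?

Thursday

Doomsday rule: the anchor day for the 2200s is Friday. For year 66: 66÷12 = 5 r 6, and 6÷4 = 1, so 5+6+1 = 12.
Friday + 12 ≡ Wednesday — that's 2266's doomsday.
In January the doomsday date is Jan 3 (2266 is not a leap year).
Jan 4 is 1 day after Jan 3; 1 mod 7 = 1, so Wednesday + 1 = Thursday.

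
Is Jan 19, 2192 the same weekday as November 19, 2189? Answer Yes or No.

From Nov 19, 2189 to Jan 19, 2192 is 791 days.
791 mod 7 = 0, so they are the same weekday.
(Nov 19, 2189 is a Thursday; Jan 19, 2192 is a Thursday.)

Yes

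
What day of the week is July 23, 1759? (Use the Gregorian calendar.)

Monday

Doomsday rule: the anchor day for the 1700s is Sunday. For year 59: 59÷12 = 4 r 11, and 11÷4 = 2, so 4+11+2 = 17.
Sunday + 17 ≡ Wednesday — that's 1759's doomsday.
In July the doomsday date is Jul 11.
Jul 23 is 12 days after Jul 11; 12 mod 7 = 5, so Wednesday + 5 = Monday.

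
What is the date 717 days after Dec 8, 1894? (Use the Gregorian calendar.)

November 24, 1896

+365 (one year) → Dec 8, 1895 (352 left).
Dec has 31 days: +24 → Jan 1, 1896 (328 left).
Jan has 31 days: +31 → Feb 1, 1896 (297 left).
Feb has 29 days: +29 → Mar 1, 1896 (268 left).
Mar has 31 days: +31 → Apr 1, 1896 (237 left).
Apr has 30 days: +30 → May 1, 1896 (207 left).
May has 31 days: +31 → Jun 1, 1896 (176 left).
Jun has 30 days: +30 → Jul 1, 1896 (146 left).
Jul has 31 days: +31 → Aug 1, 1896 (115 left).
Aug has 31 days: +31 → Sep 1, 1896 (84 left).
Sep has 30 days: +30 → Oct 1, 1896 (54 left).
Oct has 31 days: +31 → Nov 1, 1896 (23 left).
+23 → Nov 24, 1896.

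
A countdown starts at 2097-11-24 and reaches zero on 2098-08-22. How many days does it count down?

Nov 24, 2097 → Dec 24, 2097: 30 days (November has 30).
Dec 24, 2097 → Jan 24, 2098: 31 days (December has 31).
Jan 24, 2098 → Feb 24, 2098: 31 days (January has 31).
Feb 24, 2098 → Mar 24, 2098: 28 days (February has 28).
Mar 24, 2098 → Apr 24, 2098: 31 days (March has 31).
Apr 24, 2098 → May 24, 2098: 30 days (April has 30).
May 24, 2098 → Jun 24, 2098: 31 days (May has 31).
Jun 24, 2098 → Jul 24, 2098: 30 days (June has 30).
Jul 24, 2098 → Aug 22, 2098: 29 days.
Total: 271 days.

271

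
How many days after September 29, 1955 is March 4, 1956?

157

Sep 29, 1955 → Oct 29, 1955: 30 days (September has 30).
Oct 29, 1955 → Nov 29, 1955: 31 days (October has 31).
Nov 29, 1955 → Dec 29, 1955: 30 days (November has 30).
Dec 29, 1955 → Jan 29, 1956: 31 days (December has 31).
Jan 29, 1956 → Feb 29, 1956: 31 days (January has 31).
Feb 29, 1956 → Mar 4, 1956: 4 days.
Total: 157 days.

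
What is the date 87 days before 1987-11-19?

August 24, 1987

−19 → Oct 31, 1987 (end of Oct, 31 days; 68 left).
−31 → Sep 30, 1987 (end of Sep, 30 days; 37 left).
−30 → Aug 31, 1987 (end of Aug, 31 days; 7 left).
−7 → Aug 24, 1987.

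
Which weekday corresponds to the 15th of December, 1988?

January 1, 1988 is a Friday.
Jan 1, 1988 → Feb 1, 1988: 31 days (January has 31).
Feb 1, 1988 → Mar 1, 1988: 29 days (February has 29).
Mar 1, 1988 → Apr 1, 1988: 31 days (March has 31).
Apr 1, 1988 → May 1, 1988: 30 days (April has 30).
May 1, 1988 → Jun 1, 1988: 31 days (May has 31).
Jun 1, 1988 → Jul 1, 1988: 30 days (June has 30).
Jul 1, 1988 → Aug 1, 1988: 31 days (July has 31).
Aug 1, 1988 → Sep 1, 1988: 31 days (August has 31).
Sep 1, 1988 → Oct 1, 1988: 30 days (September has 30).
Oct 1, 1988 → Nov 1, 1988: 31 days (October has 31).
Nov 1, 1988 → Dec 1, 1988: 30 days (November has 30).
Dec 1, 1988 → Dec 15, 1988: 14 days.
Total: 349 days.
349 mod 7 = 6, so Friday + 6 = Thursday.

Thursday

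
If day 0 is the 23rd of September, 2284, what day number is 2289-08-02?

1774

Sep 23, 2284 → Sep 23, 2285: 365 days.
Sep 23, 2285 → Sep 23, 2286: 365 days.
Sep 23, 2286 → Sep 23, 2287: 365 days.
Sep 23, 2287 → Sep 23, 2288: 366 days (Feb 29, 2288 is in that span).
Sep 23, 2288 → Oct 23, 2288: 30 days (September has 30).
Oct 23, 2288 → Nov 23, 2288: 31 days (October has 31).
Nov 23, 2288 → Dec 23, 2288: 30 days (November has 30).
Dec 23, 2288 → Jan 23, 2289: 31 days (December has 31).
Jan 23, 2289 → Feb 23, 2289: 31 days (January has 31).
Feb 23, 2289 → Mar 23, 2289: 28 days (February has 28).
Mar 23, 2289 → Apr 23, 2289: 31 days (March has 31).
Apr 23, 2289 → May 23, 2289: 30 days (April has 30).
May 23, 2289 → Jun 23, 2289: 31 days (May has 31).
Jun 23, 2289 → Jul 23, 2289: 30 days (June has 30).
Jul 23, 2289 → Aug 2, 2289: 10 days.
Total: 1774 days.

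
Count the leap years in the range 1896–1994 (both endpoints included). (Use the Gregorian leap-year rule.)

Multiples of 4 in [1896,1994]: 25.
Of those, multiples of 100: 1 (not leap unless ÷400).
Multiples of 400: 0.
Leap years = 25 − 1 + 0 = 24.

24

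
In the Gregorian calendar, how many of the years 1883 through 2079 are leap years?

Multiples of 4 in [1883,2079]: 49.
Of those, multiples of 100: 2 (not leap unless ÷400).
Multiples of 400: 1.
Leap years = 49 − 2 + 1 = 48.

48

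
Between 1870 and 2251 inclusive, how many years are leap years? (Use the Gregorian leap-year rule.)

92

Multiples of 4 in [1870,2251]: 95.
Of those, multiples of 100: 4 (not leap unless ÷400).
Multiples of 400: 1.
Leap years = 95 − 4 + 1 = 92.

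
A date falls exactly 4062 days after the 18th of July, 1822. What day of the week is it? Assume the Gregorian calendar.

First find the weekday of Jul 18, 1822. Doomsday rule: the anchor day for the 1800s is Friday. For year 22: 22÷12 = 1 r 10, and 10÷4 = 2, so 1+10+2 = 13.
Friday + 13 ≡ Thursday — that's 1822's doomsday.
In July the doomsday date is Jul 11.
Jul 18 is 7 days after Jul 11; 7 mod 7 = 0, so Thursday + 0 = Thursday.
4062 mod 7 = 2, so 4062 days after a Thursday is Thursday + 2 = Saturday.

Saturday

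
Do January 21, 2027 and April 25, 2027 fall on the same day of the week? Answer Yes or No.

From Jan 21, 2027 to Apr 25, 2027 is 94 days.
94 mod 7 = 3, so they are different weekdays.
(Jan 21, 2027 is a Thursday; Apr 25, 2027 is a Sunday.)

No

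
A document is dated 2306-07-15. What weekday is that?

Sunday

Doomsday rule: the anchor day for the 2300s is Wednesday. For year 06: 6÷12 = 0 r 6, and 6÷4 = 1, so 0+6+1 = 7.
Wednesday + 7 ≡ Wednesday — that's 2306's doomsday.
In July the doomsday date is Jul 11.
Jul 15 is 4 days after Jul 11; 4 mod 7 = 4, so Wednesday + 4 = Sunday.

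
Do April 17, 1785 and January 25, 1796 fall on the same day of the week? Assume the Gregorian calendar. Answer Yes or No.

From Apr 17, 1785 to Jan 25, 1796 is 3935 days.
3935 mod 7 = 1, so they are different weekdays.
(Apr 17, 1785 is a Sunday; Jan 25, 1796 is a Monday.)

No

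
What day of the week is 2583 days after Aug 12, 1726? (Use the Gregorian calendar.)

First find the weekday of Aug 12, 1726. Doomsday rule: the anchor day for the 1700s is Sunday. For year 26: 26÷12 = 2 r 2, and 2÷4 = 0, so 2+2+0 = 4.
Sunday + 4 ≡ Thursday — that's 1726's doomsday.
In August the doomsday date is Aug 8.
Aug 12 is 4 days after Aug 8; 4 mod 7 = 4, so Thursday + 4 = Monday.
2583 mod 7 = 0, so 2583 days after a Monday is Monday + 0 = Monday.

Monday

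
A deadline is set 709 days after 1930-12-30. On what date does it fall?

+365 (one year) → Dec 30, 1931 (344 left).
Dec has 31 days: +2 → Jan 1, 1932 (342 left).
Jan has 31 days: +31 → Feb 1, 1932 (311 left).
Feb has 29 days: +29 → Mar 1, 1932 (282 left).
Mar has 31 days: +31 → Apr 1, 1932 (251 left).
Apr has 30 days: +30 → May 1, 1932 (221 left).
May has 31 days: +31 → Jun 1, 1932 (190 left).
Jun has 30 days: +30 → Jul 1, 1932 (160 left).
Jul has 31 days: +31 → Aug 1, 1932 (129 left).
Aug has 31 days: +31 → Sep 1, 1932 (98 left).
Sep has 30 days: +30 → Oct 1, 1932 (68 left).
Oct has 31 days: +31 → Nov 1, 1932 (37 left).
Nov has 30 days: +30 → Dec 1, 1932 (7 left).
+7 → Dec 8, 1932.

December 8, 1932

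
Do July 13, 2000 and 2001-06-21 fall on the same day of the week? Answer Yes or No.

Yes

From Jul 13, 2000 to Jun 21, 2001 is 343 days.
343 mod 7 = 0, so they are the same weekday.
(Jul 13, 2000 is a Thursday; Jun 21, 2001 is a Thursday.)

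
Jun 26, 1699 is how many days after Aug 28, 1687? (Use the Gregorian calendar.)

Aug 28, 1687 → Aug 28, 1688: 366 days (Feb 29, 1688 is in that span).
Aug 28, 1688 → Aug 28, 1689: 365 days.
Aug 28, 1689 → Aug 28, 1690: 365 days.
Aug 28, 1690 → Aug 28, 1691: 365 days.
Aug 28, 1691 → Aug 28, 1692: 366 days (Feb 29, 1692 is in that span).
Aug 28, 1692 → Aug 28, 1693: 365 days.
Aug 28, 1693 → Aug 28, 1694: 365 days.
Aug 28, 1694 → Aug 28, 1695: 365 days.
Aug 28, 1695 → Aug 28, 1696: 366 days (Feb 29, 1696 is in that span).
Aug 28, 1696 → Aug 28, 1697: 365 days.
Aug 28, 1697 → Aug 28, 1698: 365 days.
Aug 28, 1698 → Sep 28, 1698: 31 days (August has 31).
Sep 28, 1698 → Oct 28, 1698: 30 days (September has 30).
Oct 28, 1698 → Nov 28, 1698: 31 days (October has 31).
Nov 28, 1698 → Dec 28, 1698: 30 days (November has 30).
Dec 28, 1698 → Jan 28, 1699: 31 days (December has 31).
Jan 28, 1699 → Feb 28, 1699: 31 days (January has 31).
Feb 28, 1699 → Mar 28, 1699: 28 days (February has 28).
Mar 28, 1699 → Apr 28, 1699: 31 days (March has 31).
Apr 28, 1699 → May 28, 1699: 30 days (April has 30).
May 28, 1699 → Jun 26, 1699: 29 days.
Total: 4320 days.

4320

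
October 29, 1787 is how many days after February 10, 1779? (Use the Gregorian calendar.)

3183

Feb 10, 1779 → Feb 10, 1780: 365 days.
Feb 10, 1780 → Feb 10, 1781: 366 days (Feb 29, 1780 is in that span).
Feb 10, 1781 → Feb 10, 1782: 365 days.
Feb 10, 1782 → Feb 10, 1783: 365 days.
Feb 10, 1783 → Feb 10, 1784: 365 days.
Feb 10, 1784 → Feb 10, 1785: 366 days (Feb 29, 1784 is in that span).
Feb 10, 1785 → Feb 10, 1786: 365 days.
Feb 10, 1786 → Feb 10, 1787: 365 days.
Feb 10, 1787 → Mar 10, 1787: 28 days (February has 28).
Mar 10, 1787 → Apr 10, 1787: 31 days (March has 31).
Apr 10, 1787 → May 10, 1787: 30 days (April has 30).
May 10, 1787 → Jun 10, 1787: 31 days (May has 31).
Jun 10, 1787 → Jul 10, 1787: 30 days (June has 30).
Jul 10, 1787 → Aug 10, 1787: 31 days (July has 31).
Aug 10, 1787 → Sep 10, 1787: 31 days (August has 31).
Sep 10, 1787 → Oct 10, 1787: 30 days (September has 30).
Oct 10, 1787 → Oct 29, 1787: 19 days.
Total: 3183 days.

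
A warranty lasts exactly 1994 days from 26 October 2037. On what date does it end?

April 12, 2043

+365 (one year) → Oct 26, 2038 (1629 left).
+365 (one year) → Oct 26, 2039 (1264 left).
+366 (one year; includes Feb 29, 2040) → Oct 26, 2040 (898 left).
+365 (one year) → Oct 26, 2041 (533 left).
+365 (one year) → Oct 26, 2042 (168 left).
Oct has 31 days: +6 → Nov 1, 2042 (162 left).
Nov has 30 days: +30 → Dec 1, 2042 (132 left).
Dec has 31 days: +31 → Jan 1, 2043 (101 left).
Jan has 31 days: +31 → Feb 1, 2043 (70 left).
Feb has 28 days: +28 → Mar 1, 2043 (42 left).
Mar has 31 days: +31 → Apr 1, 2043 (11 left).
+11 → Apr 12, 2043.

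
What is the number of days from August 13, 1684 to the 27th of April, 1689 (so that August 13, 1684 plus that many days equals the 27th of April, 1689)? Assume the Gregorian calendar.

1718

Aug 13, 1684 → Aug 13, 1685: 365 days.
Aug 13, 1685 → Aug 13, 1686: 365 days.
Aug 13, 1686 → Aug 13, 1687: 365 days.
Aug 13, 1687 → Aug 13, 1688: 366 days (Feb 29, 1688 is in that span).
Aug 13, 1688 → Sep 13, 1688: 31 days (August has 31).
Sep 13, 1688 → Oct 13, 1688: 30 days (September has 30).
Oct 13, 1688 → Nov 13, 1688: 31 days (October has 31).
Nov 13, 1688 → Dec 13, 1688: 30 days (November has 30).
Dec 13, 1688 → Jan 13, 1689: 31 days (December has 31).
Jan 13, 1689 → Feb 13, 1689: 31 days (January has 31).
Feb 13, 1689 → Mar 13, 1689: 28 days (February has 28).
Mar 13, 1689 → Apr 13, 1689: 31 days (March has 31).
Apr 13, 1689 → Apr 27, 1689: 14 days.
Total: 1718 days.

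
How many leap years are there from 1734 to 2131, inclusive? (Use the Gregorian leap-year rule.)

96

Multiples of 4 in [1734,2131]: 99.
Of those, multiples of 100: 4 (not leap unless ÷400).
Multiples of 400: 1.
Leap years = 99 − 4 + 1 = 96.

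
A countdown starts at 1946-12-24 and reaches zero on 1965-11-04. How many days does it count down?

6890

Dec 24, 1946 → Dec 24, 1947: 365 days.
Dec 24, 1947 → Dec 24, 1948: 366 days (Feb 29, 1948 is in that span).
Dec 24, 1948 → Dec 24, 1949: 365 days.
Dec 24, 1949 → Dec 24, 1950: 365 days.
Dec 24, 1950 → Dec 24, 1951: 365 days.
Dec 24, 1951 → Dec 24, 1952: 366 days (Feb 29, 1952 is in that span).
Dec 24, 1952 → Dec 24, 1953: 365 days.
Dec 24, 1953 → Dec 24, 1954: 365 days.
Dec 24, 1954 → Dec 24, 1955: 365 days.
Dec 24, 1955 → Dec 24, 1956: 366 days (Feb 29, 1956 is in that span).
Dec 24, 1956 → Dec 24, 1957: 365 days.
Dec 24, 1957 → Dec 24, 1958: 365 days.
Dec 24, 1958 → Dec 24, 1959: 365 days.
Dec 24, 1959 → Dec 24, 1960: 366 days (Feb 29, 1960 is in that span).
Dec 24, 1960 → Dec 24, 1961: 365 days.
Dec 24, 1961 → Dec 24, 1962: 365 days.
Dec 24, 1962 → Dec 24, 1963: 365 days.
Dec 24, 1963 → Dec 24, 1964: 366 days (Feb 29, 1964 is in that span).
Dec 24, 1964 → Jan 24, 1965: 31 days (December has 31).
Jan 24, 1965 → Feb 24, 1965: 31 days (January has 31).
Feb 24, 1965 → Mar 24, 1965: 28 days (February has 28).
Mar 24, 1965 → Apr 24, 1965: 31 days (March has 31).
Apr 24, 1965 → May 24, 1965: 30 days (April has 30).
May 24, 1965 → Jun 24, 1965: 31 days (May has 31).
Jun 24, 1965 → Jul 24, 1965: 30 days (June has 30).
Jul 24, 1965 → Aug 24, 1965: 31 days (July has 31).
Aug 24, 1965 → Sep 24, 1965: 31 days (August has 31).
Sep 24, 1965 → Oct 24, 1965: 30 days (September has 30).
Oct 24, 1965 → Nov 4, 1965: 11 days.
Total: 6890 days.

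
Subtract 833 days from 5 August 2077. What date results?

April 25, 2075

−365 (one year) → Aug 5, 2076 (468 left).
−366 (one year; includes Feb 29, 2076) → Aug 5, 2075 (102 left).
−5 → Jul 31, 2075 (end of Jul, 31 days; 97 left).
−31 → Jun 30, 2075 (end of Jun, 30 days; 66 left).
−30 → May 31, 2075 (end of May, 31 days; 36 left).
−31 → Apr 30, 2075 (end of Apr, 30 days; 5 left).
−5 → Apr 25, 2075.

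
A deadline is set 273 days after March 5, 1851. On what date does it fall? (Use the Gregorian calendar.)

December 3, 1851

Mar has 31 days: +27 → Apr 1, 1851 (246 left).
Apr has 30 days: +30 → May 1, 1851 (216 left).
May has 31 days: +31 → Jun 1, 1851 (185 left).
Jun has 30 days: +30 → Jul 1, 1851 (155 left).
Jul has 31 days: +31 → Aug 1, 1851 (124 left).
Aug has 31 days: +31 → Sep 1, 1851 (93 left).
Sep has 30 days: +30 → Oct 1, 1851 (63 left).
Oct has 31 days: +31 → Nov 1, 1851 (32 left).
Nov has 30 days: +30 → Dec 1, 1851 (2 left).
+2 → Dec 3, 1851.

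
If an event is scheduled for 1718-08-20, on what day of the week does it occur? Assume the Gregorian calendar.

Doomsday rule: the anchor day for the 1700s is Sunday. For year 18: 18÷12 = 1 r 6, and 6÷4 = 1, so 1+6+1 = 8.
Sunday + 8 ≡ Monday — that's 1718's doomsday.
In August the doomsday date is Aug 8.
Aug 20 is 12 days after Aug 8; 12 mod 7 = 5, so Monday + 5 = Saturday.

Saturday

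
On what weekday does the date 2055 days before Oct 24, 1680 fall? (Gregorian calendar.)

First find the weekday of Oct 24, 1680. Doomsday rule: the anchor day for the 1600s is Tuesday. For year 80: 80÷12 = 6 r 8, and 8÷4 = 2, so 6+8+2 = 16.
Tuesday + 16 ≡ Thursday — that's 1680's doomsday.
In October the doomsday date is Oct 10.
Oct 24 is 14 days after Oct 10; 14 mod 7 = 0, so Thursday + 0 = Thursday.
2055 mod 7 = 4, so 2055 days before a Thursday is Thursday − 4 = Sunday.

Sunday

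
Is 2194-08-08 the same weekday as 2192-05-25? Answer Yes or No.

Yes

From May 25, 2192 to Aug 8, 2194 is 805 days.
805 mod 7 = 0, so they are the same weekday.
(May 25, 2192 is a Friday; Aug 8, 2194 is a Friday.)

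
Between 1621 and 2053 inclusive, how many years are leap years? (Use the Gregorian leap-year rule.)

Multiples of 4 in [1621,2053]: 108.
Of those, multiples of 100: 4 (not leap unless ÷400).
Multiples of 400: 1.
Leap years = 108 − 4 + 1 = 105.

105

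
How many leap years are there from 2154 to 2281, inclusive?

31

Multiples of 4 in [2154,2281]: 32.
Of those, multiples of 100: 1 (not leap unless ÷400).
Multiples of 400: 0.
Leap years = 32 − 1 + 0 = 31.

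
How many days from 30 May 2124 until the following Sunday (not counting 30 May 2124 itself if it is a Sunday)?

May 30, 2124 is a Tuesday.
From Tuesday to the next Sunday is 5 days.

5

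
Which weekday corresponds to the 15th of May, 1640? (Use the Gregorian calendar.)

Doomsday rule: the anchor day for the 1600s is Tuesday. For year 40: 40÷12 = 3 r 4, and 4÷4 = 1, so 3+4+1 = 8.
Tuesday + 8 ≡ Wednesday — that's 1640's doomsday.
In May the doomsday date is May 9.
May 15 is 6 days after May 9; 6 mod 7 = 6, so Wednesday + 6 = Tuesday.

Tuesday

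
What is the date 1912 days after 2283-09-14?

+366 (one year; includes Feb 29, 2284) → Sep 14, 2284 (1546 left).
+365 (one year) → Sep 14, 2285 (1181 left).
+365 (one year) → Sep 14, 2286 (816 left).
+365 (one year) → Sep 14, 2287 (451 left).
+366 (one year; includes Feb 29, 2288) → Sep 14, 2288 (85 left).
Sep has 30 days: +17 → Oct 1, 2288 (68 left).
Oct has 31 days: +31 → Nov 1, 2288 (37 left).
Nov has 30 days: +30 → Dec 1, 2288 (7 left).
+7 → Dec 8, 2288.

December 8, 2288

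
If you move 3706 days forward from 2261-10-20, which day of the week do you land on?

First find the weekday of Oct 20, 2261. Doomsday rule: the anchor day for the 2200s is Friday. For year 61: 61÷12 = 5 r 1, and 1÷4 = 0, so 5+1+0 = 6.
Friday + 6 ≡ Thursday — that's 2261's doomsday.
In October the doomsday date is Oct 10.
Oct 20 is 10 days after Oct 10; 10 mod 7 = 3, so Thursday + 3 = Sunday.
3706 mod 7 = 3, so 3706 days after a Sunday is Sunday + 3 = Wednesday.

Wednesday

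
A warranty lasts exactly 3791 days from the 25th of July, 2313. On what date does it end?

+365 (one year) → Jul 25, 2314 (3426 left).
+365 (one year) → Jul 25, 2315 (3061 left).
+366 (one year; includes Feb 29, 2316) → Jul 25, 2316 (2695 left).
+365 (one year) → Jul 25, 2317 (2330 left).
+365 (one year) → Jul 25, 2318 (1965 left).
+365 (one year) → Jul 25, 2319 (1600 left).
+366 (one year; includes Feb 29, 2320) → Jul 25, 2320 (1234 left).
+365 (one year) → Jul 25, 2321 (869 left).
+365 (one year) → Jul 25, 2322 (504 left).
+365 (one year) → Jul 25, 2323 (139 left).
Jul has 31 days: +7 → Aug 1, 2323 (132 left).
Aug has 31 days: +31 → Sep 1, 2323 (101 left).
Sep has 30 days: +30 → Oct 1, 2323 (71 left).
Oct has 31 days: +31 → Nov 1, 2323 (40 left).
Nov has 30 days: +30 → Dec 1, 2323 (10 left).
+10 → Dec 11, 2323.

December 11, 2323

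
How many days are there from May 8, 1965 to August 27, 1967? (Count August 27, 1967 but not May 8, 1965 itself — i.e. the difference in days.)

841

May 8, 1965 → May 8, 1966: 365 days.
May 8, 1966 → May 8, 1967: 365 days.
May 8, 1967 → Jun 8, 1967: 31 days (May has 31).
Jun 8, 1967 → Jul 8, 1967: 30 days (June has 30).
Jul 8, 1967 → Aug 8, 1967: 31 days (July has 31).
Aug 8, 1967 → Aug 27, 1967: 19 days.
Total: 841 days.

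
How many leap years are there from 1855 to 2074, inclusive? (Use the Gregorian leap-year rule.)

Multiples of 4 in [1855,2074]: 55.
Of those, multiples of 100: 2 (not leap unless ÷400).
Multiples of 400: 1.
Leap years = 55 − 2 + 1 = 54.

54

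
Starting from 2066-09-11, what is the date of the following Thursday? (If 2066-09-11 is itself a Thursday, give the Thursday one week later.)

Sep 11, 2066 is a Saturday.
From Saturday to the next Thursday is 5 days.
Sep 11, 2066 + 5 = Sep 16, 2066.

September 16, 2066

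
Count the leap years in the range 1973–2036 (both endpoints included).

Multiples of 4 in [1973,2036]: 16.
Of those, multiples of 100: 1 (not leap unless ÷400).
Multiples of 400: 1.
Leap years = 16 − 1 + 1 = 16.

16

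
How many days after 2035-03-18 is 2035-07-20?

124

Mar 18, 2035 → Apr 18, 2035: 31 days (March has 31).
Apr 18, 2035 → May 18, 2035: 30 days (April has 30).
May 18, 2035 → Jun 18, 2035: 31 days (May has 31).
Jun 18, 2035 → Jul 18, 2035: 30 days (June has 30).
Jul 18, 2035 → Jul 20, 2035: 2 days.
Total: 124 days.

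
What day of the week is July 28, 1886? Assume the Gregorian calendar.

Wednesday

Doomsday rule: the anchor day for the 1800s is Friday. For year 86: 86÷12 = 7 r 2, and 2÷4 = 0, so 7+2+0 = 9.
Friday + 9 ≡ Sunday — that's 1886's doomsday.
In July the doomsday date is Jul 11.
Jul 28 is 17 days after Jul 11; 17 mod 7 = 3, so Sunday + 3 = Wednesday.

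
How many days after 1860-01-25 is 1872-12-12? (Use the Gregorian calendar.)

Jan 25, 1860 → Jan 25, 1861: 366 days (Feb 29, 1860 is in that span).
Jan 25, 1861 → Jan 25, 1862: 365 days.
Jan 25, 1862 → Jan 25, 1863: 365 days.
Jan 25, 1863 → Jan 25, 1864: 365 days.
Jan 25, 1864 → Jan 25, 1865: 366 days (Feb 29, 1864 is in that span).
Jan 25, 1865 → Jan 25, 1866: 365 days.
Jan 25, 1866 → Jan 25, 1867: 365 days.
Jan 25, 1867 → Jan 25, 1868: 365 days.
Jan 25, 1868 → Jan 25, 1869: 366 days (Feb 29, 1868 is in that span).
Jan 25, 1869 → Jan 25, 1870: 365 days.
Jan 25, 1870 → Jan 25, 1871: 365 days.
Jan 25, 1871 → Jan 25, 1872: 365 days.
Jan 25, 1872 → Feb 25, 1872: 31 days (January has 31).
Feb 25, 1872 → Mar 25, 1872: 29 days (February has 29).
Mar 25, 1872 → Apr 25, 1872: 31 days (March has 31).
Apr 25, 1872 → May 25, 1872: 30 days (April has 30).
May 25, 1872 → Jun 25, 1872: 31 days (May has 31).
Jun 25, 1872 → Jul 25, 1872: 30 days (June has 30).
Jul 25, 1872 → Aug 25, 1872: 31 days (July has 31).
Aug 25, 1872 → Sep 25, 1872: 31 days (August has 31).
Sep 25, 1872 → Oct 25, 1872: 30 days (September has 30).
Oct 25, 1872 → Nov 25, 1872: 31 days (October has 31).
Nov 25, 1872 → Dec 12, 1872: 17 days.
Total: 4705 days.

4705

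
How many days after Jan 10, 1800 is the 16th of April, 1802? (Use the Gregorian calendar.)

826

Jan 10, 1800 → Jan 10, 1801: 365 days.
Jan 10, 1801 → Jan 10, 1802: 365 days.
Jan 10, 1802 → Feb 10, 1802: 31 days (January has 31).
Feb 10, 1802 → Mar 10, 1802: 28 days (February has 28).
Mar 10, 1802 → Apr 10, 1802: 31 days (March has 31).
Apr 10, 1802 → Apr 16, 1802: 6 days.
Total: 826 days.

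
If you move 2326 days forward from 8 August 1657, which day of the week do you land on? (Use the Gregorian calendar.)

Friday

Aug 8, 1657 is a Wednesday.
2326 mod 7 = 2, so 2326 days after a Wednesday is Wednesday + 2 = Friday.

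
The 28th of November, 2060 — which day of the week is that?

Sunday

Doomsday rule: the anchor day for the 2000s is Tuesday. For year 60: 60÷12 = 5 r 0, and 0÷4 = 0, so 5+0+0 = 5.
Tuesday + 5 ≡ Sunday — that's 2060's doomsday.
In November the doomsday date is Nov 7.
Nov 28 is 21 days after Nov 7; 21 mod 7 = 0, so Sunday + 0 = Sunday.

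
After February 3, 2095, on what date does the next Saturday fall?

February 5, 2095

Feb 3, 2095 is a Thursday.
From Thursday to the next Saturday is 2 days.
Feb 3, 2095 + 2 = Feb 5, 2095.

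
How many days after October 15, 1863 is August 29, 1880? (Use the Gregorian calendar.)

6163

Oct 15, 1863 → Oct 15, 1864: 366 days (Feb 29, 1864 is in that span).
Oct 15, 1864 → Oct 15, 1865: 365 days.
Oct 15, 1865 → Oct 15, 1866: 365 days.
Oct 15, 1866 → Oct 15, 1867: 365 days.
Oct 15, 1867 → Oct 15, 1868: 366 days (Feb 29, 1868 is in that span).
Oct 15, 1868 → Oct 15, 1869: 365 days.
Oct 15, 1869 → Oct 15, 1870: 365 days.
Oct 15, 1870 → Oct 15, 1871: 365 days.
Oct 15, 1871 → Oct 15, 1872: 366 days (Feb 29, 1872 is in that span).
Oct 15, 1872 → Oct 15, 1873: 365 days.
Oct 15, 1873 → Oct 15, 1874: 365 days.
Oct 15, 1874 → Oct 15, 1875: 365 days.
Oct 15, 1875 → Oct 15, 1876: 366 days (Feb 29, 1876 is in that span).
Oct 15, 1876 → Oct 15, 1877: 365 days.
Oct 15, 1877 → Oct 15, 1878: 365 days.
Oct 15, 1878 → Oct 15, 1879: 365 days.
Oct 15, 1879 → Nov 15, 1879: 31 days (October has 31).
Nov 15, 1879 → Dec 15, 1879: 30 days (November has 30).
Dec 15, 1879 → Jan 15, 1880: 31 days (December has 31).
Jan 15, 1880 → Feb 15, 1880: 31 days (January has 31).
Feb 15, 1880 → Mar 15, 1880: 29 days (February has 29).
Mar 15, 1880 → Apr 15, 1880: 31 days (March has 31).
Apr 15, 1880 → May 15, 1880: 30 days (April has 30).
May 15, 1880 → Jun 15, 1880: 31 days (May has 31).
Jun 15, 1880 → Jul 15, 1880: 30 days (June has 30).
Jul 15, 1880 → Aug 15, 1880: 31 days (July has 31).
Aug 15, 1880 → Aug 29, 1880: 14 days.
Total: 6163 days.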